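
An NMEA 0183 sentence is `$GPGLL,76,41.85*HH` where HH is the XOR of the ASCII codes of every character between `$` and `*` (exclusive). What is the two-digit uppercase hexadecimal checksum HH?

XOR the ASCII codes of the payload characters:
  'G' = 0x47 → acc = 0x47
  'P' = 0x50 → acc = 0x17
  'G' = 0x47 → acc = 0x50
  'L' = 0x4C → acc = 0x1C
  'L' = 0x4C → acc = 0x50
  ',' = 0x2C → acc = 0x7C
  '7' = 0x37 → acc = 0x4B
  '6' = 0x36 → acc = 0x7D
  ',' = 0x2C → acc = 0x51
  '4' = 0x34 → acc = 0x65
  '1' = 0x31 → acc = 0x54
  '.' = 0x2E → acc = 0x7A
  '8' = 0x38 → acc = 0x42
  '5' = 0x35 → acc = 0x77
Checksum = 0x77.

77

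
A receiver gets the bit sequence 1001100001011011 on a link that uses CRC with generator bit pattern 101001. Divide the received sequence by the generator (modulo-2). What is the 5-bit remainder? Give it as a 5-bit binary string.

Modulo-2 division of 1001100001011011 by 101001:
  pos 0: 100110 XOR 101001 = 001111
  pos 2: 111100 XOR 101001 = 010101
  pos 3: 101010 XOR 101001 = 000011
  pos 7: 111011 XOR 101001 = 010010
  pos 8: 100100 XOR 101001 = 001101
  pos 10: 110111 XOR 101001 = 011110
Remainder = 11110 (nonzero — an error is detected).

11110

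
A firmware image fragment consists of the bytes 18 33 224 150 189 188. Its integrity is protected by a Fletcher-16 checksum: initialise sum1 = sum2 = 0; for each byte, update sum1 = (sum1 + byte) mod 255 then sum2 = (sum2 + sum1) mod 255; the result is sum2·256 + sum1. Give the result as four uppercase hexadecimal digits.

Running sums (mod 255):
  after byte 0 (18): sum1=18, sum2=18
  after byte 1 (33): sum1=51, sum2=69
  after byte 2 (224): sum1=20, sum2=89
  after byte 3 (150): sum1=170, sum2=4
  after byte 4 (189): sum1=104, sum2=108
  after byte 5 (188): sum1=37, sum2=145
Checksum = sum2·256 + sum1 = 145·256 + 37 = 37157 = 0x9125.

9125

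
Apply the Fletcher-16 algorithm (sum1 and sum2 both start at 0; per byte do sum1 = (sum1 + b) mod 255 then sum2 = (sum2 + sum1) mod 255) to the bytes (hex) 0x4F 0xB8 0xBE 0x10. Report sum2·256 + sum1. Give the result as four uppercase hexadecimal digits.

Running sums (mod 255):
  after byte 0 (0x4F): sum1=79, sum2=79
  after byte 1 (0xB8): sum1=8, sum2=87
  after byte 2 (0xBE): sum1=198, sum2=30
  after byte 3 (0x10): sum1=214, sum2=244
Checksum = sum2·256 + sum1 = 244·256 + 214 = 62678 = 0xF4D6.

F4D6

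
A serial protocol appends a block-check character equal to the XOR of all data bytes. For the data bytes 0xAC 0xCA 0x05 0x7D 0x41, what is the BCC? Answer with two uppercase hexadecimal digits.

5F

XOR the bytes together:
  start with 0xAC
  0xAC ⊕ 0xCA = 0x66
  0x66 ⊕ 0x05 = 0x63
  0x63 ⊕ 0x7D = 0x1E
  0x1E ⊕ 0x41 = 0x5F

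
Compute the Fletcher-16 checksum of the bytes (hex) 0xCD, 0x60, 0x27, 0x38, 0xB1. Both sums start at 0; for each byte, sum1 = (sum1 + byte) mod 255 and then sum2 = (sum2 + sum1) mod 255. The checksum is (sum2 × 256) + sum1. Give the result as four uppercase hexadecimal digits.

Running sums (mod 255):
  after byte 0 (0xCD): sum1=205, sum2=205
  after byte 1 (0x60): sum1=46, sum2=251
  after byte 2 (0x27): sum1=85, sum2=81
  after byte 3 (0x38): sum1=141, sum2=222
  after byte 4 (0xB1): sum1=63, sum2=30
Checksum = sum2·256 + sum1 = 30·256 + 63 = 7743 = 0x1E3F.

1E3F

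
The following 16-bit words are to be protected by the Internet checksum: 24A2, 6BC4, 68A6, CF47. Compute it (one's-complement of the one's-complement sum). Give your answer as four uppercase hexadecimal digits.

37AB

One's-complement addition (fold any carry out of bit 15 back into bit 0):
  0x24A2 + 0x6BC4 = 0x09066
  0x9066 + 0x68A6 = 0x0F90C
  0xF90C + 0xCF47 = 0x1C853 → wrap carry → 0xC854
One's-complement sum = 0xC854.
Checksum = ~0xC854 & 0xFFFF = 0x37AB.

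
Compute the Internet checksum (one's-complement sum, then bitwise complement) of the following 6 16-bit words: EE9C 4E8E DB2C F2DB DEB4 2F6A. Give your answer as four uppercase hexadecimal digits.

E6AC

One's-complement addition (fold any carry out of bit 15 back into bit 0):
  0xEE9C + 0x4E8E = 0x13D2A → wrap carry → 0x3D2B
  0x3D2B + 0xDB2C = 0x11857 → wrap carry → 0x1858
  0x1858 + 0xF2DB = 0x10B33 → wrap carry → 0x0B34
  0x0B34 + 0xDEB4 = 0x0E9E8
  0xE9E8 + 0x2F6A = 0x11952 → wrap carry → 0x1953
One's-complement sum = 0x1953.
Checksum = ~0x1953 & 0xFFFF = 0xE6AC.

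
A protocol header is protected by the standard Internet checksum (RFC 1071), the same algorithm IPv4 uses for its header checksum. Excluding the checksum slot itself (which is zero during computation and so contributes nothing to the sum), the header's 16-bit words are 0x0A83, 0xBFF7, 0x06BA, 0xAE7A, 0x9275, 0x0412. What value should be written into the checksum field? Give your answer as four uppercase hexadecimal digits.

E9C8

One's-complement addition (fold any carry out of bit 15 back into bit 0):
  0x0A83 + 0xBFF7 = 0x0CA7A
  0xCA7A + 0x06BA = 0x0D134
  0xD134 + 0xAE7A = 0x17FAE → wrap carry → 0x7FAF
  0x7FAF + 0x9275 = 0x11224 → wrap carry → 0x1225
  0x1225 + 0x0412 = 0x01637
One's-complement sum = 0x1637.
Checksum = ~0x1637 & 0xFFFF = 0xE9C8.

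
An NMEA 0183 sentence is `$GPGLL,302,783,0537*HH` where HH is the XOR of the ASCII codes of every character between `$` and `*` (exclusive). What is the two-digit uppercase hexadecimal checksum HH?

XOR the ASCII codes of the payload characters:
  'G' = 0x47 → acc = 0x47
  'P' = 0x50 → acc = 0x17
  'G' = 0x47 → acc = 0x50
  'L' = 0x4C → acc = 0x1C
  'L' = 0x4C → acc = 0x50
  ',' = 0x2C → acc = 0x7C
  '3' = 0x33 → acc = 0x4F
  '0' = 0x30 → acc = 0x7F
  '2' = 0x32 → acc = 0x4D
  ',' = 0x2C → acc = 0x61
  '7' = 0x37 → acc = 0x56
  '8' = 0x38 → acc = 0x6E
  '3' = 0x33 → acc = 0x5D
  ',' = 0x2C → acc = 0x71
  '0' = 0x30 → acc = 0x41
  '5' = 0x35 → acc = 0x74
  '3' = 0x33 → acc = 0x47
  '7' = 0x37 → acc = 0x70
Checksum = 0x70.

70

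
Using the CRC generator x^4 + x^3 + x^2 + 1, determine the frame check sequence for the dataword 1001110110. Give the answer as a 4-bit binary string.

1001

Append 4 zeros: 10011101100000. Divide by 11101 (XOR where the leading bit is 1):
  pos 0: 10011 XOR 11101 = 01110
  pos 1: 11101 XOR 11101 = 00000
  pos 7: 11000 XOR 11101 = 00101
  pos 9: 10100 XOR 11101 = 01001
Remainder (last 4 bits) = 1001. This is the CRC / FCS.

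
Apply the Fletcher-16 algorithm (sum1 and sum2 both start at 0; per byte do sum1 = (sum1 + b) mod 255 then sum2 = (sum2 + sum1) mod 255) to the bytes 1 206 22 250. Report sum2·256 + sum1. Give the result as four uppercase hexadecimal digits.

97E0

Running sums (mod 255):
  after byte 0 (1): sum1=1, sum2=1
  after byte 1 (206): sum1=207, sum2=208
  after byte 2 (22): sum1=229, sum2=182
  after byte 3 (250): sum1=224, sum2=151
Checksum = sum2·256 + sum1 = 151·256 + 224 = 38880 = 0x97E0.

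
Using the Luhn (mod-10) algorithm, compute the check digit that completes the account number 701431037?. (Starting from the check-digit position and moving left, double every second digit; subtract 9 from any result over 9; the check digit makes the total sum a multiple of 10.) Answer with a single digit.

Partial digits right→left: 7 3 0 1 3 4 1 0 7
Double every second digit counting from the check-digit position (so the 1st, 3rd, 5th, ... of the partial from the right).
  doubled (with −9 where >9): 5 0 6 2 5 → sum 18
  kept as-is: 3 1 4 0 → sum 8
Total = 18 + 8 = 26.
Check digit = (10 − (26 mod 10)) mod 10 = 4.

4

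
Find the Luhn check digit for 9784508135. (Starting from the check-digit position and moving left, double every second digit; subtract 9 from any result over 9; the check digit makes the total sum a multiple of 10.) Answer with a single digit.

1

Partial digits right→left: 5 3 1 8 0 5 4 8 7 9
Double every second digit counting from the check-digit position (so the 1st, 3rd, 5th, ... of the partial from the right).
  doubled (with −9 where >9): 1 2 0 8 5 → sum 16
  kept as-is: 3 8 5 8 9 → sum 33
Total = 16 + 33 = 49.
Check digit = (10 − (49 mod 10)) mod 10 = 1.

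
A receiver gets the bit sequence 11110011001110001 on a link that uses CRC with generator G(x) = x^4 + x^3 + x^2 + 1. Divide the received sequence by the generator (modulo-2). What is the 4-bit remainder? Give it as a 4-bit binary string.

Modulo-2 division of 11110011001110001 by 11101:
  pos 0: 11110 XOR 11101 = 00011
  pos 3: 11011 XOR 11101 = 00110
  pos 5: 11000 XOR 11101 = 00101
  pos 7: 10111 XOR 11101 = 01010
  pos 8: 10101 XOR 11101 = 01000
  pos 9: 10000 XOR 11101 = 01101
  pos 10: 11010 XOR 11101 = 00111
  pos 12: 11101 XOR 11101 = 00000
Remainder = 0000 (zero — the frame passes the CRC check).

0000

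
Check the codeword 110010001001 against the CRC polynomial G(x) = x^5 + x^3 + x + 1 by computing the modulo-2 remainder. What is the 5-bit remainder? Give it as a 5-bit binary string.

Modulo-2 division of 110010001001 by 101011:
  pos 0: 110010 XOR 101011 = 011001
  pos 1: 110010 XOR 101011 = 011001
  pos 2: 110010 XOR 101011 = 011001
  pos 3: 110011 XOR 101011 = 011000
  pos 4: 110000 XOR 101011 = 011011
  pos 5: 110110 XOR 101011 = 011101
  pos 6: 111011 XOR 101011 = 010000
Remainder = 10000 (nonzero — an error is detected).

10000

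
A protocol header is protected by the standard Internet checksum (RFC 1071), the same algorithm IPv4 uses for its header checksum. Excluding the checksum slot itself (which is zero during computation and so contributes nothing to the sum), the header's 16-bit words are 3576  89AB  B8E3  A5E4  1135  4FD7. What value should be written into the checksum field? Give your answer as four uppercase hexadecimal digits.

8109

One's-complement addition (fold any carry out of bit 15 back into bit 0):
  0x3576 + 0x89AB = 0x0BF21
  0xBF21 + 0xB8E3 = 0x17804 → wrap carry → 0x7805
  0x7805 + 0xA5E4 = 0x11DE9 → wrap carry → 0x1DEA
  0x1DEA + 0x1135 = 0x02F1F
  0x2F1F + 0x4FD7 = 0x07EF6
One's-complement sum = 0x7EF6.
Checksum = ~0x7EF6 & 0xFFFF = 0x8109.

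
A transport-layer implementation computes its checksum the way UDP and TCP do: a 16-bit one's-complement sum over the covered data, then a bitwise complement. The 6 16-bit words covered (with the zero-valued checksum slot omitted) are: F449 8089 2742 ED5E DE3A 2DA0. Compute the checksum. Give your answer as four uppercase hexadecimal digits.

6AB0

One's-complement addition (fold any carry out of bit 15 back into bit 0):
  0xF449 + 0x8089 = 0x174D2 → wrap carry → 0x74D3
  0x74D3 + 0x2742 = 0x09C15
  0x9C15 + 0xED5E = 0x18973 → wrap carry → 0x8974
  0x8974 + 0xDE3A = 0x167AE → wrap carry → 0x67AF
  0x67AF + 0x2DA0 = 0x0954F
One's-complement sum = 0x954F.
Checksum = ~0x954F & 0xFFFF = 0x6AB0.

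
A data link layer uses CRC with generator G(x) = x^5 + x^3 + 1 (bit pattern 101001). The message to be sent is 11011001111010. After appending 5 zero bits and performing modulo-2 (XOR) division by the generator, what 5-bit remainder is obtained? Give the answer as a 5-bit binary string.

01101

Append 5 zeros: 1101100111101000000. Divide by 101001 (XOR where the leading bit is 1):
  pos 0: 110110 XOR 101001 = 011111
  pos 1: 111110 XOR 101001 = 010111
  pos 2: 101111 XOR 101001 = 000110
  pos 5: 110111 XOR 101001 = 011110
  pos 6: 111100 XOR 101001 = 010101
  pos 7: 101011 XOR 101001 = 000010
  pos 11: 100000 XOR 101001 = 001001
  pos 13: 100100 XOR 101001 = 001101
Remainder (last 5 bits) = 01101. This is the CRC / FCS.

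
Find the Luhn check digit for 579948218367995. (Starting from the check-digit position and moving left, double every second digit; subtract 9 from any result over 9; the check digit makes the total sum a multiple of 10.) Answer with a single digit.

Partial digits right→left: 5 9 9 7 6 3 8 1 2 8 4 9 9 7 5
Double every second digit counting from the check-digit position (so the 1st, 3rd, 5th, ... of the partial from the right).
  doubled (with −9 where >9): 1 9 3 7 4 8 9 1 → sum 42
  kept as-is: 9 7 3 1 8 9 7 → sum 44
Total = 42 + 44 = 86.
Check digit = (10 − (86 mod 10)) mod 10 = 4.

4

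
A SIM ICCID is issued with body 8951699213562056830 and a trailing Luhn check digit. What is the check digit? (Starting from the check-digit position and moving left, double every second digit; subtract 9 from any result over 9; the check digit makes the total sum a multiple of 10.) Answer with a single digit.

Partial digits right→left: 0 3 8 6 5 0 2 6 5 3 1 2 9 9 6 1 5 9 8
Double every second digit counting from the check-digit position (so the 1st, 3rd, 5th, ... of the partial from the right).
  doubled (with −9 where >9): 0 7 1 4 1 2 9 3 1 7 → sum 35
  kept as-is: 3 6 0 6 3 2 9 1 9 → sum 39
Total = 35 + 39 = 74.
Check digit = (10 − (74 mod 10)) mod 10 = 6.

6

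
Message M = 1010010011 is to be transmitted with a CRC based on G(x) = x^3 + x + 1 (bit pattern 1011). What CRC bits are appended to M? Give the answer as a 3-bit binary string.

Append 3 zeros: 1010010011000. Divide by 1011 (XOR where the leading bit is 1):
  pos 0: 1010 XOR 1011 = 0001
  pos 3: 1010 XOR 1011 = 0001
  pos 6: 1011 XOR 1011 = 0000
Remainder (last 3 bits) = 000. This is the CRC / FCS.

000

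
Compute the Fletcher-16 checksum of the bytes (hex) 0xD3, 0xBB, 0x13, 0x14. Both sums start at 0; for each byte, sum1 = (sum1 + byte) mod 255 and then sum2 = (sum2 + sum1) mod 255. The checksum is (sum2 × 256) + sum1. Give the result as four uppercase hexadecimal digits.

Running sums (mod 255):
  after byte 0 (0xD3): sum1=211, sum2=211
  after byte 1 (0xBB): sum1=143, sum2=99
  after byte 2 (0x13): sum1=162, sum2=6
  after byte 3 (0x14): sum1=182, sum2=188
Checksum = sum2·256 + sum1 = 188·256 + 182 = 48310 = 0xBCB6.

BCB6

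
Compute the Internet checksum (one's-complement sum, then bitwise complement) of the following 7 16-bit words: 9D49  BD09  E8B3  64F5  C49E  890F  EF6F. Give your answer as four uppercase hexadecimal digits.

One's-complement addition (fold any carry out of bit 15 back into bit 0):
  0x9D49 + 0xBD09 = 0x15A52 → wrap carry → 0x5A53
  0x5A53 + 0xE8B3 = 0x14306 → wrap carry → 0x4307
  0x4307 + 0x64F5 = 0x0A7FC
  0xA7FC + 0xC49E = 0x16C9A → wrap carry → 0x6C9B
  0x6C9B + 0x890F = 0x0F5AA
  0xF5AA + 0xEF6F = 0x1E519 → wrap carry → 0xE51A
One's-complement sum = 0xE51A.
Checksum = ~0xE51A & 0xFFFF = 0x1AE5.

1AE5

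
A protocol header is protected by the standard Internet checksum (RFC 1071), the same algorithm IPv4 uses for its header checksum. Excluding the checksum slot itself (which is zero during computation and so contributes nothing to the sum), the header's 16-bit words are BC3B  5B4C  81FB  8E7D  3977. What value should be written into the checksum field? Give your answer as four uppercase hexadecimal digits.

9E87

One's-complement addition (fold any carry out of bit 15 back into bit 0):
  0xBC3B + 0x5B4C = 0x11787 → wrap carry → 0x1788
  0x1788 + 0x81FB = 0x09983
  0x9983 + 0x8E7D = 0x12800 → wrap carry → 0x2801
  0x2801 + 0x3977 = 0x06178
One's-complement sum = 0x6178.
Checksum = ~0x6178 & 0xFFFF = 0x9E87.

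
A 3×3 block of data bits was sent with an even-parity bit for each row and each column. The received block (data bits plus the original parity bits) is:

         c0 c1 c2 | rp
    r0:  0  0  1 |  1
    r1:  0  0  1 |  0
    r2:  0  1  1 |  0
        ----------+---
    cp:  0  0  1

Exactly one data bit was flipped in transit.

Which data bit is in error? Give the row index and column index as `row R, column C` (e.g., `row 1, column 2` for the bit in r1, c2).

row 1, column 1

Recompute each row's even parity and compare to rp:
  r0: data parity 1, sent rp 1 → ok
  r1: data parity 1, sent rp 0 → mismatch
  r2: data parity 0, sent rp 0 → ok
Recompute each column's even parity and compare to cp:
  c0: data parity 0, sent cp 0 → ok
  c1: data parity 1, sent cp 0 → mismatch
  c2: data parity 1, sent cp 1 → ok
Exactly one row (r1) and one column (c1) fail → the flipped bit is at their intersection.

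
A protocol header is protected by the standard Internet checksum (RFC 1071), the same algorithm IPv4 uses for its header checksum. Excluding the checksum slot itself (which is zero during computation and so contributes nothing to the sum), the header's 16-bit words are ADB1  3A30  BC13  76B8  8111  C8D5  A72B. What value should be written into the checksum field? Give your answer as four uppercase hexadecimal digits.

F43E

One's-complement addition (fold any carry out of bit 15 back into bit 0):
  0xADB1 + 0x3A30 = 0x0E7E1
  0xE7E1 + 0xBC13 = 0x1A3F4 → wrap carry → 0xA3F5
  0xA3F5 + 0x76B8 = 0x11AAD → wrap carry → 0x1AAE
  0x1AAE + 0x8111 = 0x09BBF
  0x9BBF + 0xC8D5 = 0x16494 → wrap carry → 0x6495
  0x6495 + 0xA72B = 0x10BC0 → wrap carry → 0x0BC1
One's-complement sum = 0x0BC1.
Checksum = ~0x0BC1 & 0xFFFF = 0xF43E.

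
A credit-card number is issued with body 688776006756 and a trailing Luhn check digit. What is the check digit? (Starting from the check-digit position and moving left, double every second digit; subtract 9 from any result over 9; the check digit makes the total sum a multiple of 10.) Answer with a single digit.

Partial digits right→left: 6 5 7 6 0 0 6 7 7 8 8 6
Double every second digit counting from the check-digit position (so the 1st, 3rd, 5th, ... of the partial from the right).
  doubled (with −9 where >9): 3 5 0 3 5 7 → sum 23
  kept as-is: 5 6 0 7 8 6 → sum 32
Total = 23 + 32 = 55.
Check digit = (10 − (55 mod 10)) mod 10 = 5.

5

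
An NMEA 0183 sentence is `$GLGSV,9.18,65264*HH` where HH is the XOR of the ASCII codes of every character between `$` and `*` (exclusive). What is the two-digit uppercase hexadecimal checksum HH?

64

XOR the ASCII codes of the payload characters:
  'G' = 0x47 → acc = 0x47
  'L' = 0x4C → acc = 0x0B
  'G' = 0x47 → acc = 0x4C
  'S' = 0x53 → acc = 0x1F
  'V' = 0x56 → acc = 0x49
  ',' = 0x2C → acc = 0x65
  '9' = 0x39 → acc = 0x5C
  '.' = 0x2E → acc = 0x72
  '1' = 0x31 → acc = 0x43
  '8' = 0x38 → acc = 0x7B
  ',' = 0x2C → acc = 0x57
  '6' = 0x36 → acc = 0x61
  '5' = 0x35 → acc = 0x54
  '2' = 0x32 → acc = 0x66
  '6' = 0x36 → acc = 0x50
  '4' = 0x34 → acc = 0x64
Checksum = 0x64.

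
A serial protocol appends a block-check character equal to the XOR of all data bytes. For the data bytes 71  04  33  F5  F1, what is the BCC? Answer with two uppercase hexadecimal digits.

42

XOR the bytes together:
  start with 0x71
  0x71 ⊕ 0x04 = 0x75
  0x75 ⊕ 0x33 = 0x46
  0x46 ⊕ 0xF5 = 0xB3
  0xB3 ⊕ 0xF1 = 0x42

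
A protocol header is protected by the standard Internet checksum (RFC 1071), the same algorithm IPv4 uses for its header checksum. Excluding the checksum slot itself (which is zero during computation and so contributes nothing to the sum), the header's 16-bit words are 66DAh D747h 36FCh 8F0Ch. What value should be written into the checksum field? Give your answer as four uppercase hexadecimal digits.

One's-complement addition (fold any carry out of bit 15 back into bit 0):
  0x66DA + 0xD747 = 0x13E21 → wrap carry → 0x3E22
  0x3E22 + 0x36FC = 0x0751E
  0x751E + 0x8F0C = 0x1042A → wrap carry → 0x042B
One's-complement sum = 0x042B.
Checksum = ~0x042B & 0xFFFF = 0xFBD4.

FBD4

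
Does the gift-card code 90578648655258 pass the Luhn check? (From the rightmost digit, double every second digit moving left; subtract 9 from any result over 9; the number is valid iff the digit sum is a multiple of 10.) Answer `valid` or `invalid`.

From the right, keep odd positions and double even positions (subtract 9 from any doubled value over 9):
  doubled (positions 2,4,...): 1 1 3 8 7 1 9 → sum 30
  kept (positions 1,3,...): 8 2 5 8 6 7 0 → sum 36
Total = 66.
66 mod 10 = 6, so the number is invalid.

invalid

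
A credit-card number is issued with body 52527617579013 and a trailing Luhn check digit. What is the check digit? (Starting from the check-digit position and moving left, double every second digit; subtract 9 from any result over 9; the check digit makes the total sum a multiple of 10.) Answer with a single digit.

Partial digits right→left: 3 1 0 9 7 5 7 1 6 7 2 5 2 5
Double every second digit counting from the check-digit position (so the 1st, 3rd, 5th, ... of the partial from the right).
  doubled (with −9 where >9): 6 0 5 5 3 4 4 → sum 27
  kept as-is: 1 9 5 1 7 5 5 → sum 33
Total = 27 + 33 = 60.
Check digit = (10 − (60 mod 10)) mod 10 = 0.

0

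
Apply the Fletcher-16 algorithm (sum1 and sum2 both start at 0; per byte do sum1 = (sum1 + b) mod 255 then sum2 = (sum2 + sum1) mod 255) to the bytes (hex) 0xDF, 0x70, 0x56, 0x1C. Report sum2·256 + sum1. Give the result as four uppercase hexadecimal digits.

Running sums (mod 255):
  after byte 0 (0xDF): sum1=223, sum2=223
  after byte 1 (0x70): sum1=80, sum2=48
  after byte 2 (0x56): sum1=166, sum2=214
  after byte 3 (0x1C): sum1=194, sum2=153
Checksum = sum2·256 + sum1 = 153·256 + 194 = 39362 = 0x99C2.

99C2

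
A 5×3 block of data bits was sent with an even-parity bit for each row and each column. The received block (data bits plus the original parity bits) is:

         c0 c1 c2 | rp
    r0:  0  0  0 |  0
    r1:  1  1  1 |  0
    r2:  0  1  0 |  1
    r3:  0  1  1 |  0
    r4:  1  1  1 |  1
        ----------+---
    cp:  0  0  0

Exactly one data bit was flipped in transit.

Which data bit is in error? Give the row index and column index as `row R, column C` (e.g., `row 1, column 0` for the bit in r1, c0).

row 1, column 2

Recompute each row's even parity and compare to rp:
  r0: data parity 0, sent rp 0 → ok
  r1: data parity 1, sent rp 0 → mismatch
  r2: data parity 1, sent rp 1 → ok
  r3: data parity 0, sent rp 0 → ok
  r4: data parity 1, sent rp 1 → ok
Recompute each column's even parity and compare to cp:
  c0: data parity 0, sent cp 0 → ok
  c1: data parity 0, sent cp 0 → ok
  c2: data parity 1, sent cp 0 → mismatch
Exactly one row (r1) and one column (c2) fail → the flipped bit is at their intersection.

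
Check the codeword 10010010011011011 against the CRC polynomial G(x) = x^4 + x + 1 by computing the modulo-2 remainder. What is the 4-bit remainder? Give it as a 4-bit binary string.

Modulo-2 division of 10010010011011011 by 10011:
  pos 0: 10010 XOR 10011 = 00001
  pos 4: 10100 XOR 10011 = 00111
  pos 6: 11111 XOR 10011 = 01100
  pos 7: 11000 XOR 10011 = 01011
  pos 8: 10111 XOR 10011 = 00100
  pos 10: 10010 XOR 10011 = 00001
Remainder = 0111 (nonzero — an error is detected).

0111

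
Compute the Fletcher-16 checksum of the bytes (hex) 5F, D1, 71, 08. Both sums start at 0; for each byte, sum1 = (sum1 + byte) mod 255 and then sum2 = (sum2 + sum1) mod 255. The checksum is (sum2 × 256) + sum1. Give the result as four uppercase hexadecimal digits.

Running sums (mod 255):
  after byte 0 (5F): sum1=95, sum2=95
  after byte 1 (D1): sum1=49, sum2=144
  after byte 2 (71): sum1=162, sum2=51
  after byte 3 (08): sum1=170, sum2=221
Checksum = sum2·256 + sum1 = 221·256 + 170 = 56746 = 0xDDAA.

DDAA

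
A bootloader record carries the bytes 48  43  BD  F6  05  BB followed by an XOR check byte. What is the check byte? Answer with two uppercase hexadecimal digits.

FE

XOR the bytes together:
  start with 0x48
  0x48 ⊕ 0x43 = 0x0B
  0x0B ⊕ 0xBD = 0xB6
  0xB6 ⊕ 0xF6 = 0x40
  0x40 ⊕ 0x05 = 0x45
  0x45 ⊕ 0xBB = 0xFE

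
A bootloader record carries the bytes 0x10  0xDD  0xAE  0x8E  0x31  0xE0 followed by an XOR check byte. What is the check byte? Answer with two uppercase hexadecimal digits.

3C

XOR the bytes together:
  start with 0x10
  0x10 ⊕ 0xDD = 0xCD
  0xCD ⊕ 0xAE = 0x63
  0x63 ⊕ 0x8E = 0xED
  0xED ⊕ 0x31 = 0xDC
  0xDC ⊕ 0xE0 = 0x3C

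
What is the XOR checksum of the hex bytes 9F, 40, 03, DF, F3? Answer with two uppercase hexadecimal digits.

XOR the bytes together:
  start with 0x9F
  0x9F ⊕ 0x40 = 0xDF
  0xDF ⊕ 0x03 = 0xDC
  0xDC ⊕ 0xDF = 0x03
  0x03 ⊕ 0xF3 = 0xF0

F0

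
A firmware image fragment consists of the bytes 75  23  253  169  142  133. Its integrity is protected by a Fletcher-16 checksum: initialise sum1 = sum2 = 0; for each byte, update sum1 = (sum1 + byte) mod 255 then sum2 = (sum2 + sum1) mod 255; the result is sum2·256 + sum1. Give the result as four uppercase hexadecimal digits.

Running sums (mod 255):
  after byte 0 (75): sum1=75, sum2=75
  after byte 1 (23): sum1=98, sum2=173
  after byte 2 (253): sum1=96, sum2=14
  after byte 3 (169): sum1=10, sum2=24
  after byte 4 (142): sum1=152, sum2=176
  after byte 5 (133): sum1=30, sum2=206
Checksum = sum2·256 + sum1 = 206·256 + 30 = 52766 = 0xCE1E.

CE1E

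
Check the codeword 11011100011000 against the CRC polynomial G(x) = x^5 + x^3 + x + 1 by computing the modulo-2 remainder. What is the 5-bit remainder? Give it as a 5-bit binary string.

11100

Modulo-2 division of 11011100011000 by 101011:
  pos 0: 110111 XOR 101011 = 011100
  pos 1: 111000 XOR 101011 = 010011
  pos 2: 100110 XOR 101011 = 001101
  pos 4: 110101 XOR 101011 = 011110
  pos 5: 111101 XOR 101011 = 010110
  pos 6: 101100 XOR 101011 = 000111
Remainder = 11100 (nonzero — an error is detected).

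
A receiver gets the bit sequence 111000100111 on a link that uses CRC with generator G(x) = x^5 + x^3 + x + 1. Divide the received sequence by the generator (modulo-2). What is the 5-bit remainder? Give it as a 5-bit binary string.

01110

Modulo-2 division of 111000100111 by 101011:
  pos 0: 111000 XOR 101011 = 010011
  pos 1: 100111 XOR 101011 = 001100
  pos 3: 110000 XOR 101011 = 011011
  pos 4: 110111 XOR 101011 = 011100
  pos 5: 111001 XOR 101011 = 010010
  pos 6: 100101 XOR 101011 = 001110
Remainder = 01110 (nonzero — an error is detected).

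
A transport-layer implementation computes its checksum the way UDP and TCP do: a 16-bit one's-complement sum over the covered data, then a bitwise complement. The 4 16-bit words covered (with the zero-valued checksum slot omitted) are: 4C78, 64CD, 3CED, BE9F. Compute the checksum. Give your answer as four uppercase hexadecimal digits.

One's-complement addition (fold any carry out of bit 15 back into bit 0):
  0x4C78 + 0x64CD = 0x0B145
  0xB145 + 0x3CED = 0x0EE32
  0xEE32 + 0xBE9F = 0x1ACD1 → wrap carry → 0xACD2
One's-complement sum = 0xACD2.
Checksum = ~0xACD2 & 0xFFFF = 0x532D.

532D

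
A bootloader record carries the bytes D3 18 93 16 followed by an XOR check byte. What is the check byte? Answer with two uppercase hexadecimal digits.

4E

XOR the bytes together:
  start with 0xD3
  0xD3 ⊕ 0x18 = 0xCB
  0xCB ⊕ 0x93 = 0x58
  0x58 ⊕ 0x16 = 0x4E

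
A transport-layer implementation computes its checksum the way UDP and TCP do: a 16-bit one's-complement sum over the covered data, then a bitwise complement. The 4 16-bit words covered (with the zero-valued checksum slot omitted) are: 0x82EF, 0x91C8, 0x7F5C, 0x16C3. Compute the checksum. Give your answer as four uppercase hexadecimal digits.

5528

One's-complement addition (fold any carry out of bit 15 back into bit 0):
  0x82EF + 0x91C8 = 0x114B7 → wrap carry → 0x14B8
  0x14B8 + 0x7F5C = 0x09414
  0x9414 + 0x16C3 = 0x0AAD7
One's-complement sum = 0xAAD7.
Checksum = ~0xAAD7 & 0xFFFF = 0x5528.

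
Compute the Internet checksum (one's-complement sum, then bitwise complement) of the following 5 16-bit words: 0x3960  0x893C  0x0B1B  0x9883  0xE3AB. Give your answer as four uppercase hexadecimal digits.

One's-complement addition (fold any carry out of bit 15 back into bit 0):
  0x3960 + 0x893C = 0x0C29C
  0xC29C + 0x0B1B = 0x0CDB7
  0xCDB7 + 0x9883 = 0x1663A → wrap carry → 0x663B
  0x663B + 0xE3AB = 0x149E6 → wrap carry → 0x49E7
One's-complement sum = 0x49E7.
Checksum = ~0x49E7 & 0xFFFF = 0xB618.

B618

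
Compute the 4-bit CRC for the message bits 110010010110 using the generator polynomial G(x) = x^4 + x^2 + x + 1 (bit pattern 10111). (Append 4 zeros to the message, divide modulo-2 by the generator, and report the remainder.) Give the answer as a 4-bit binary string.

0011

Append 4 zeros: 1100100101100000. Divide by 10111 (XOR where the leading bit is 1):
  pos 0: 11001 XOR 10111 = 01110
  pos 1: 11100 XOR 10111 = 01011
  pos 2: 10110 XOR 10111 = 00001
  pos 6: 11011 XOR 10111 = 01100
  pos 7: 11000 XOR 10111 = 01111
  pos 8: 11110 XOR 10111 = 01001
  pos 9: 10010 XOR 10111 = 00101
  pos 11: 10100 XOR 10111 = 00011
Remainder (last 4 bits) = 0011. This is the CRC / FCS.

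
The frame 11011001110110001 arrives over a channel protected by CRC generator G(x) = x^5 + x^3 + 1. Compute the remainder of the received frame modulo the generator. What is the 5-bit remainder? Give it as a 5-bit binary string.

Modulo-2 division of 11011001110110001 by 101001:
  pos 0: 110110 XOR 101001 = 011111
  pos 1: 111110 XOR 101001 = 010111
  pos 2: 101111 XOR 101001 = 000110
  pos 5: 110110 XOR 101001 = 011111
  pos 6: 111111 XOR 101001 = 010110
  pos 7: 101101 XOR 101001 = 000100
  pos 10: 100000 XOR 101001 = 001001
Remainder = 10011 (nonzero — an error is detected).

10011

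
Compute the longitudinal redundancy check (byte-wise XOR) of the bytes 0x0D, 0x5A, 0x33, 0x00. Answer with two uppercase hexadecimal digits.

XOR the bytes together:
  start with 0x0D
  0x0D ⊕ 0x5A = 0x57
  0x57 ⊕ 0x33 = 0x64
  0x64 ⊕ 0x00 = 0x64

64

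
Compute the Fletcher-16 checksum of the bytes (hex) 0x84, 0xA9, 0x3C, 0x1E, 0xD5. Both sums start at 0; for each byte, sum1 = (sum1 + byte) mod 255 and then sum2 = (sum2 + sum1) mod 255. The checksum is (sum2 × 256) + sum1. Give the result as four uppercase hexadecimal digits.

Running sums (mod 255):
  after byte 0 (0x84): sum1=132, sum2=132
  after byte 1 (0xA9): sum1=46, sum2=178
  after byte 2 (0x3C): sum1=106, sum2=29
  after byte 3 (0x1E): sum1=136, sum2=165
  after byte 4 (0xD5): sum1=94, sum2=4
Checksum = sum2·256 + sum1 = 4·256 + 94 = 1118 = 0x045E.

045E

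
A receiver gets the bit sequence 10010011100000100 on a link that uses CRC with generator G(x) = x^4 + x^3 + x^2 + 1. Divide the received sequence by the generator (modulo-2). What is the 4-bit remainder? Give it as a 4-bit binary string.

Modulo-2 division of 10010011100000100 by 11101:
  pos 0: 10010 XOR 11101 = 01111
  pos 1: 11110 XOR 11101 = 00011
  pos 4: 11111 XOR 11101 = 00010
  pos 7: 10000 XOR 11101 = 01101
  pos 8: 11010 XOR 11101 = 00111
  pos 10: 11101 XOR 11101 = 00000
Remainder = 0000 (zero — the frame passes the CRC check).

0000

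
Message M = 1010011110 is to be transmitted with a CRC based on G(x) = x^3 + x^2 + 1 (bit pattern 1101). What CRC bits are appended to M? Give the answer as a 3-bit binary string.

Append 3 zeros: 1010011110000. Divide by 1101 (XOR where the leading bit is 1):
  pos 0: 1010 XOR 1101 = 0111
  pos 1: 1110 XOR 1101 = 0011
  pos 3: 1111 XOR 1101 = 0010
  pos 5: 1011 XOR 1101 = 0110
  pos 6: 1100 XOR 1101 = 0001
  pos 9: 1000 XOR 1101 = 0101
Remainder (last 3 bits) = 101. This is the CRC / FCS.

101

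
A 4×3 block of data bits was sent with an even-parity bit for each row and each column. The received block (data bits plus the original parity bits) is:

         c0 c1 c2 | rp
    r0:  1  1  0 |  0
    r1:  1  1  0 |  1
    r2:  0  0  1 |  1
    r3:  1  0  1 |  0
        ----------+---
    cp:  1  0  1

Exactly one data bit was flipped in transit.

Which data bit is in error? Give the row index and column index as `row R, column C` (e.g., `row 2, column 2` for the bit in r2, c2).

Recompute each row's even parity and compare to rp:
  r0: data parity 0, sent rp 0 → ok
  r1: data parity 0, sent rp 1 → mismatch
  r2: data parity 1, sent rp 1 → ok
  r3: data parity 0, sent rp 0 → ok
Recompute each column's even parity and compare to cp:
  c0: data parity 1, sent cp 1 → ok
  c1: data parity 0, sent cp 0 → ok
  c2: data parity 0, sent cp 1 → mismatch
Exactly one row (r1) and one column (c2) fail → the flipped bit is at their intersection.

row 1, column 2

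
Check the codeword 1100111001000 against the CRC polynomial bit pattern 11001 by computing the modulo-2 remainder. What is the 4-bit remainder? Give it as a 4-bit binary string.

Modulo-2 division of 1100111001000 by 11001:
  pos 0: 11001 XOR 11001 = 00000
  pos 5: 11001 XOR 11001 = 00000
Remainder = 0000 (zero — the frame passes the CRC check).

0000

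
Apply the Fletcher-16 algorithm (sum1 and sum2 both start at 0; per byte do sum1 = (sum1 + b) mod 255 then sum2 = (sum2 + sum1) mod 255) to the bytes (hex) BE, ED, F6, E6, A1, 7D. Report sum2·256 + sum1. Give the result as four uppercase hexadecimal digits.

Running sums (mod 255):
  after byte 0 (BE): sum1=190, sum2=190
  after byte 1 (ED): sum1=172, sum2=107
  after byte 2 (F6): sum1=163, sum2=15
  after byte 3 (E6): sum1=138, sum2=153
  after byte 4 (A1): sum1=44, sum2=197
  after byte 5 (7D): sum1=169, sum2=111
Checksum = sum2·256 + sum1 = 111·256 + 169 = 28585 = 0x6FA9.

6FA9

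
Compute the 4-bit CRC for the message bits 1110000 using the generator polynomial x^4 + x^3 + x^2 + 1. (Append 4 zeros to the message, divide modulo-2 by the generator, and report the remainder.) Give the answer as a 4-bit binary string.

1110

Append 4 zeros: 11100000000. Divide by 11101 (XOR where the leading bit is 1):
  pos 0: 11100 XOR 11101 = 00001
  pos 4: 10000 XOR 11101 = 01101
  pos 5: 11010 XOR 11101 = 00111
Remainder (last 4 bits) = 1110. This is the CRC / FCS.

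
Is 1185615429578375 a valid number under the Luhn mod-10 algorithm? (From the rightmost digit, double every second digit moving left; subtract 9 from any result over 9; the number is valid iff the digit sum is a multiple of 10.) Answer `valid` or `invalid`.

invalid

From the right, keep odd positions and double even positions (subtract 9 from any doubled value over 9):
  doubled (positions 2,4,...): 5 7 1 4 1 3 7 2 → sum 30
  kept (positions 1,3,...): 5 3 7 9 4 1 5 1 → sum 35
Total = 65.
65 mod 10 = 5, so the number is invalid.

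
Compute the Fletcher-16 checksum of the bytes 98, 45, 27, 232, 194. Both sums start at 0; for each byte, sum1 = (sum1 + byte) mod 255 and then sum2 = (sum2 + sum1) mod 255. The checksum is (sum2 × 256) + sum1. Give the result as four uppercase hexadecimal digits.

Running sums (mod 255):
  after byte 0 (98): sum1=98, sum2=98
  after byte 1 (45): sum1=143, sum2=241
  after byte 2 (27): sum1=170, sum2=156
  after byte 3 (232): sum1=147, sum2=48
  after byte 4 (194): sum1=86, sum2=134
Checksum = sum2·256 + sum1 = 134·256 + 86 = 34390 = 0x8656.

8656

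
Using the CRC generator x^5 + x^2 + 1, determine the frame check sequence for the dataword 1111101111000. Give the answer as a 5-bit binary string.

Append 5 zeros: 111110111100000000. Divide by 100101 (XOR where the leading bit is 1):
  pos 0: 111110 XOR 100101 = 011011
  pos 1: 110111 XOR 100101 = 010010
  pos 2: 100101 XOR 100101 = 000000
  pos 8: 110000 XOR 100101 = 010101
  pos 9: 101010 XOR 100101 = 001111
  pos 11: 111100 XOR 100101 = 011001
  pos 12: 110010 XOR 100101 = 010111
Remainder (last 5 bits) = 10111. This is the CRC / FCS.

10111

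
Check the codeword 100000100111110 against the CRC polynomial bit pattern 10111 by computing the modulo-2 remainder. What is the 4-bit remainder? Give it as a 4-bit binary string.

Modulo-2 division of 100000100111110 by 10111:
  pos 0: 10000 XOR 10111 = 00111
  pos 2: 11101 XOR 10111 = 01010
  pos 3: 10100 XOR 10111 = 00011
  pos 6: 11011 XOR 10111 = 01100
  pos 7: 11001 XOR 10111 = 01110
  pos 8: 11101 XOR 10111 = 01010
  pos 9: 10101 XOR 10111 = 00010
Remainder = 0100 (nonzero — an error is detected).

0100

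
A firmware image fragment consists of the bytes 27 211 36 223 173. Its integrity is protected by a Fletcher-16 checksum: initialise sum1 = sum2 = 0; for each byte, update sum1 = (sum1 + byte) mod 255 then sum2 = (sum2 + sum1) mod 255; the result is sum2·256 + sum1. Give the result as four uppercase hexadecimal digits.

Running sums (mod 255):
  after byte 0 (27): sum1=27, sum2=27
  after byte 1 (211): sum1=238, sum2=10
  after byte 2 (36): sum1=19, sum2=29
  after byte 3 (223): sum1=242, sum2=16
  after byte 4 (173): sum1=160, sum2=176
Checksum = sum2·256 + sum1 = 176·256 + 160 = 45216 = 0xB0A0.

B0A0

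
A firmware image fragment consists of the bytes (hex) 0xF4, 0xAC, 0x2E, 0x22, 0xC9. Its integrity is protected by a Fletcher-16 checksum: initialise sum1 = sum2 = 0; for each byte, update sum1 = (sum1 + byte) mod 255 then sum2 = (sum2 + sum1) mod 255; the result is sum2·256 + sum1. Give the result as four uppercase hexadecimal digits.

14BB

Running sums (mod 255):
  after byte 0 (0xF4): sum1=244, sum2=244
  after byte 1 (0xAC): sum1=161, sum2=150
  after byte 2 (0x2E): sum1=207, sum2=102
  after byte 3 (0x22): sum1=241, sum2=88
  after byte 4 (0xC9): sum1=187, sum2=20
Checksum = sum2·256 + sum1 = 20·256 + 187 = 5307 = 0x14BB.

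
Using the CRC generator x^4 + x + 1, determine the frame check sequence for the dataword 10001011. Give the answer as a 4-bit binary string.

Append 4 zeros: 100010110000. Divide by 10011 (XOR where the leading bit is 1):
  pos 0: 10001 XOR 10011 = 00010
  pos 3: 10011 XOR 10011 = 00000
Remainder (last 4 bits) = 0000. This is the CRC / FCS.

0000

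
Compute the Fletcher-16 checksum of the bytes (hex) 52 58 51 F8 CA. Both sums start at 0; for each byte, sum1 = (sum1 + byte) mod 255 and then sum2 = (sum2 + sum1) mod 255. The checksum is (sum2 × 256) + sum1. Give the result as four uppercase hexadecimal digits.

Running sums (mod 255):
  after byte 0 (52): sum1=82, sum2=82
  after byte 1 (58): sum1=170, sum2=252
  after byte 2 (51): sum1=251, sum2=248
  after byte 3 (F8): sum1=244, sum2=237
  after byte 4 (CA): sum1=191, sum2=173
Checksum = sum2·256 + sum1 = 173·256 + 191 = 44479 = 0xADBF.

ADBF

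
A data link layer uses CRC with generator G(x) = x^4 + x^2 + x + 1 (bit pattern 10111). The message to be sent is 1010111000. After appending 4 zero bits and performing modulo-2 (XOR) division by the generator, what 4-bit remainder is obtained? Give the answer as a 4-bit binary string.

1011

Append 4 zeros: 10101110000000. Divide by 10111 (XOR where the leading bit is 1):
  pos 0: 10101 XOR 10111 = 00010
  pos 3: 10110 XOR 10111 = 00001
  pos 7: 10000 XOR 10111 = 00111
  pos 9: 11100 XOR 10111 = 01011
Remainder (last 4 bits) = 1011. This is the CRC / FCS.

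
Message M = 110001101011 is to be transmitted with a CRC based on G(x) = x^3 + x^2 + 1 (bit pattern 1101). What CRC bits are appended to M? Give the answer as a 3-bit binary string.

101

Append 3 zeros: 110001101011000. Divide by 1101 (XOR where the leading bit is 1):
  pos 0: 1100 XOR 1101 = 0001
  pos 3: 1011 XOR 1101 = 0110
  pos 4: 1100 XOR 1101 = 0001
  pos 7: 1101 XOR 1101 = 0000
  pos 11: 1000 XOR 1101 = 0101
Remainder (last 3 bits) = 101. This is the CRC / FCS.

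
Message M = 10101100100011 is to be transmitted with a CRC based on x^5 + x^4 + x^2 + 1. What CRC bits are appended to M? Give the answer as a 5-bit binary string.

10000

Append 5 zeros: 1010110010001100000. Divide by 110101 (XOR where the leading bit is 1):
  pos 0: 101011 XOR 110101 = 011110
  pos 1: 111100 XOR 110101 = 001001
  pos 3: 100101 XOR 110101 = 010000
  pos 4: 100000 XOR 110101 = 010101
  pos 5: 101010 XOR 110101 = 011111
  pos 6: 111110 XOR 110101 = 001011
  pos 8: 101111 XOR 110101 = 011010
  pos 9: 110100 XOR 110101 = 000001
Remainder (last 5 bits) = 10000. This is the CRC / FCS.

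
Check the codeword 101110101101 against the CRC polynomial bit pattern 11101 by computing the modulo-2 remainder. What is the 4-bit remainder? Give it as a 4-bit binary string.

0000

Modulo-2 division of 101110101101 by 11101:
  pos 0: 10111 XOR 11101 = 01010
  pos 1: 10100 XOR 11101 = 01001
  pos 2: 10011 XOR 11101 = 01110
  pos 3: 11100 XOR 11101 = 00001
  pos 7: 11101 XOR 11101 = 00000
Remainder = 0000 (zero — the frame passes the CRC check).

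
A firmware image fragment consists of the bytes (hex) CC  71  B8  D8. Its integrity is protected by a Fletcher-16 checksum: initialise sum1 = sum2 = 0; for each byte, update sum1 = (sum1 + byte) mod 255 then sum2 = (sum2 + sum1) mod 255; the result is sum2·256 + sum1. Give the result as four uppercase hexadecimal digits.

D1CF

Running sums (mod 255):
  after byte 0 (CC): sum1=204, sum2=204
  after byte 1 (71): sum1=62, sum2=11
  after byte 2 (B8): sum1=246, sum2=2
  after byte 3 (D8): sum1=207, sum2=209
Checksum = sum2·256 + sum1 = 209·256 + 207 = 53711 = 0xD1CF.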